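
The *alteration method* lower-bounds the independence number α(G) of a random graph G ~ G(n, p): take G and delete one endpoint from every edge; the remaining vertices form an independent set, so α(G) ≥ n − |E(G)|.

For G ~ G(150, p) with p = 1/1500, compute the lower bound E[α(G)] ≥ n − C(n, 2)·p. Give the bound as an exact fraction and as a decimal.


E[|E(G)|] = C(150, 2)·p = 11175 · (1/1500) = 149/20.
E[α(G)] ≥ n − E[|E(G)|] = 150 − 149/20 = 2851/20.
Numerically: ≈ 142.55000.
(This is only a lower bound; the true E[α(G)] may be larger.)

E[α(G)] ≥ 2851/20 ≈ 142.55000.


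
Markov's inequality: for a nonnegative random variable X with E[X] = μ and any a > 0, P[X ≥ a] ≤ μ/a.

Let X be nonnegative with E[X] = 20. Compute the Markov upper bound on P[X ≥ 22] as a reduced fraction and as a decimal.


μ = E[X] = 20, a = 22.
Markov: P[X ≥ 22] ≤ μ/a = (20)/22 = 10/11.
Numerically: ≈ 0.909091.
(Since a = 22 > μ = 20.000000, the bound 10/11 is < 1 and informative.)

P[X ≥ 22] ≤ 10/11 ≈ 0.909091.


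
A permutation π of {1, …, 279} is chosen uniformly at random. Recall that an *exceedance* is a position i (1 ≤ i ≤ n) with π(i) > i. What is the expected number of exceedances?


Write X = Σ_{i=1}^{279} X_i, where X_i = 1_{π(i) > i}.
For each fixed i, π(i) is uniform over {1, …, 279} (marginal of a uniform permutation), so P[π(i) > i] = (n − i)/n. Summing: Σ_{i=1}^{279} (n − i)/n = (0 + 1 + … + 278)/279 = 279(279 − 1)/(2·279) = (279 − 1)/2.
Hence E[X] = Σ_{i=1}^{279} (279 − i)/279 = 139 ≈ 139.0000.

E[X] = 139 = 139.0000.


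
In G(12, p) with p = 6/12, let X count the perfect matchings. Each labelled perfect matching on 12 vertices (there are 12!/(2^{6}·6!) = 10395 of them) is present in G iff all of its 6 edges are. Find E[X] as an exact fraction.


K_12 has 12!/(2^{6}·6!) = 10395 labelled perfect matchings.
For each such perfect matching H, let X_H = 1 if all 6 edges of H are present in G. Then P[X_H = 1] = p^{6} = (1/2)^{6} = 1/64.
By linearity: E[X] = Σ_H E[X_H] = 10395 · p^{6} = 10395 · 1/64 = 10395/64.
Numerically: E[X] ≈ 162.4.

E[X] = 10395 · (1/2)^{6} = 10395/64 ≈ 162.4.


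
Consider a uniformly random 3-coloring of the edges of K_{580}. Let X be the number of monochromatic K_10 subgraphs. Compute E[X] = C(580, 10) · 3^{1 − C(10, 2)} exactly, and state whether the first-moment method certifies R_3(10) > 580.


E[X] = C(580, 10) · 3^{1 − 45} = 1098085496704252547920 · 3^{−44} = 1098085496704252547920/984770902183611232881.
As a reduced fraction: E[X] = 1098085496704252547920/984770902183611232881 ≈ 1.115067.
Is E[X] < 1? NO.
Since E[X] ≥ 1, the first-moment bound is inconclusive at n = 580; it does NOT by itself certify R_3(10) > 580.

E[X] = 1098085496704252547920/984770902183611232881 ≈ 1.115067; E[X] ≥ 1; first-moment method inconclusive here.


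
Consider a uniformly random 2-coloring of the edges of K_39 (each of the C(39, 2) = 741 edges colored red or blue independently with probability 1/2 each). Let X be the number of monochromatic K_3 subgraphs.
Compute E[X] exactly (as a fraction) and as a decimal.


Let X = Σ_S X_S over the C(39, 3) = 9139 subsets S of size 3, where X_S = 1 if the K_3 on S is monochromatic.
For a fixed S, the K_3 on S has C(3, 2) = 3 edges. P[all 3 edges red] = (1/2)^3, and likewise for blue, so P[monochromatic] = 2·(1/2)^3 = 2^{1 − 3} = 1/4.
By linearity: E[X] = C(39, 3) · 2^{1 − 3} = 9139 · 1/4 = 9139/4.
Numerically: E[X] ≈ 2284.7500.

E[X] = C(39,3)·2^(1−C(3,2)) = 9139/4 ≈ 2284.7500.


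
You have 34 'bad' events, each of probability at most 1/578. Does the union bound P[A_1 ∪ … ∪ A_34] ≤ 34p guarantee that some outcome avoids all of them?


Union bound: P[∪_{i=1}^{34} A_i] ≤ Σ_i P[A_i] ≤ 34·p = 34·(1/578) = 1/17.
Numerically: 1/17 ≈ 0.0588235.
Is 1/17 < 1? YES.
Since P[∪ A_i] ≤ 1/17 < 1, the complement has P[∩ A_i^c] ≥ 1 − 1/17 = 16/17 > 0, so some outcome avoids every A_i.

34·p = 1/17 ≈ 0.0588235; existence CERTIFIED by the union bound.


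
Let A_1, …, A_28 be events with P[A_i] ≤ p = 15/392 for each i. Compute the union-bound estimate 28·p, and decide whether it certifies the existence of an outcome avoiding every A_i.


Union bound: P[∪_{i=1}^{28} A_i] ≤ Σ_i P[A_i] ≤ 28·p = 28·(15/392) = 15/14.
Numerically: 15/14 ≈ 1.071429.
Is 15/14 < 1? NO.
Since the bound 15/14 is ≥ 1, the union bound is uninformative here; it does NOT by itself certify existence.

28·p = 15/14 ≈ 1.071429; existence NOT certified by the union bound.


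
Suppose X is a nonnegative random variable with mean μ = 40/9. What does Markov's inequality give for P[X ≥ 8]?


μ = E[X] = 40/9, a = 8.
Markov: P[X ≥ 8] ≤ μ/a = (40/9)/8 = 5/9.
Numerically: ≈ 0.555556.
(Since a = 8 > μ = 4.444444, the bound 5/9 is < 1 and informative.)

P[X ≥ 8] ≤ 5/9 ≈ 0.555556.


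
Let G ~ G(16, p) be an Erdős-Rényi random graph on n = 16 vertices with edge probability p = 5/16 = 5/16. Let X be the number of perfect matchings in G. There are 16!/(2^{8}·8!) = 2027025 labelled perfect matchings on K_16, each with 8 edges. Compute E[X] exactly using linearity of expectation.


K_16 has 16!/(2^{8}·8!) = 2027025 labelled perfect matchings.
For each such perfect matching H, let X_H = 1 if all 8 edges of H are present in G. Then P[X_H = 1] = p^{8} = (5/16)^{8} = 390625/4294967296.
Summing the indicators: E[X] = Σ_H E[X_H] = 2027025 · p^{8} = 2027025 · 390625/4294967296 = 791806640625/4294967296.
Numerically: E[X] ≈ 184.

E[X] = 2027025 · (5/16)^{8} = 791806640625/4294967296 ≈ 184.


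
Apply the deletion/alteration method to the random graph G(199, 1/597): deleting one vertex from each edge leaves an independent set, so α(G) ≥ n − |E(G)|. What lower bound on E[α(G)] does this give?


E[|E(G)|] = C(199, 2)·p = 19701 · (1/597) = 33.
E[α(G)] ≥ n − E[|E(G)|] = 199 − 33 = 166.
Numerically: ≈ 166.0000.
(This is only a lower bound; the true E[α(G)] may be larger.)

E[α(G)] ≥ 166 ≈ 166.0000.


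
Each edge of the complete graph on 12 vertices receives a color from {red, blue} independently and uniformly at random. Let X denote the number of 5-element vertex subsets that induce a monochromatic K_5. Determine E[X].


Let X = Σ_S X_S over the C(12, 5) = 792 subsets S of size 5, where X_S = 1 if the K_5 on S is monochromatic.
For a fixed S, the K_5 on S has C(5, 2) = 10 edges. P[all 10 edges red] = (1/2)^10, and likewise for blue, so P[monochromatic] = 2·(1/2)^10 = 2^{1 − 10} = 1/512.
By linearity of expectation: E[X] = C(12, 5) · 2^{1 − 10} = 792 · 1/512 = 99/64.
Numerically: E[X] ≈ 1.5469.

E[X] = C(12,5)·2^(1−C(5,2)) = 99/64 ≈ 1.5469.


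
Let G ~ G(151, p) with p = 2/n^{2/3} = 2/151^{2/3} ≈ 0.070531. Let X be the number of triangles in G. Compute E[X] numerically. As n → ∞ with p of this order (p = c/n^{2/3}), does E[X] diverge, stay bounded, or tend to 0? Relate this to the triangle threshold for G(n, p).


Number of potential triangles: C(151, 3) = 562475.
Each occurs with probability p³ ≈ (0.070531)³ ≈ 3.5086180e-04.
By linearity: E[X] = C(151, 3)·p³ ≈ 562475 · 3.5086180e-04 ≈ 197.35099.
Since α = 2/3 < 1, p = c/n^{2/3} ≫ 1/n is above the triangle threshold p ~ 1/n. Asymptotically E[X] ~ (c³/6)·n^{3(1−α)} = (2³/6)·n^{1} → ∞; triangles are abundant w.h.p.

E[X] ≈ 197.35099; in regime p = Θ(1/n^{2/3}) E[X] diverges (above the triangle threshold p ~ 1/n).


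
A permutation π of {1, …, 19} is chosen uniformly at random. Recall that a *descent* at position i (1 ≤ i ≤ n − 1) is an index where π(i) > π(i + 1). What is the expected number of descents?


Write X = Σ X_I over i = 1, …, 18, with X_I the indicator of one descent.
There are 18 indicators.
For each fixed i, the pair (π(i), π(i+1)) is a uniformly random ordered pair of distinct values from {1, …, 19}; by symmetry P[π(i) > π(i+1)] = 1/2.
By linearity: E[X] = 18 · (1/2) = (19 − 1) · (1/2) = 9 ≈ 9.000000.

E[X] = 9 = 9.000000.


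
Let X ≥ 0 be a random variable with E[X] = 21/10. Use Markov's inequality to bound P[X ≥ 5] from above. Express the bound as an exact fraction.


μ = E[X] = 21/10, a = 5.
Markov: P[X ≥ 5] ≤ μ/a = (21/10)/5 = 21/50.
Numerically: ≈ 0.4200.
(Since a = 5 > μ = 2.1000, the bound 21/50 is < 1 and informative.)

P[X ≥ 5] ≤ 21/50 ≈ 0.4200.


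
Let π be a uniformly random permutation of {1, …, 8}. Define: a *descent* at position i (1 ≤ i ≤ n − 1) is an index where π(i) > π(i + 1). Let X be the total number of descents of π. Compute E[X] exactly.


Write X = Σ X_I over i = 1, …, 7, with X_I the indicator of one descent.
There are 7 indicators.
For each fixed i, the pair (π(i), π(i+1)) is a uniformly random ordered pair of distinct values from {1, …, 8}; by symmetry P[π(i) > π(i+1)] = 1/2.
By linearity: E[X] = 7 · (1/2) = (8 − 1) · (1/2) = 7/2 ≈ 3.5000.

E[X] = 7/2 = 3.5000.


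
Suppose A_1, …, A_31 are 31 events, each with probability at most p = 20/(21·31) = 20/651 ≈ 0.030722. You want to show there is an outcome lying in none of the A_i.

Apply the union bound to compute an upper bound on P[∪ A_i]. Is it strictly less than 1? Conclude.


Union bound: P[∪_{i=1}^{31} A_i] ≤ Σ_i P[A_i] ≤ 31·p = 31·(20/651) = 20/21.
Numerically: 20/21 ≈ 0.952381.
Is 20/21 < 1? YES.
Since P[∪ A_i] ≤ 20/21 < 1, the complement has P[∩ A_i^c] ≥ 1 − 20/21 = 1/21 > 0, so some outcome avoids every A_i.

31·p = 20/21 ≈ 0.952381; existence CERTIFIED by the union bound.


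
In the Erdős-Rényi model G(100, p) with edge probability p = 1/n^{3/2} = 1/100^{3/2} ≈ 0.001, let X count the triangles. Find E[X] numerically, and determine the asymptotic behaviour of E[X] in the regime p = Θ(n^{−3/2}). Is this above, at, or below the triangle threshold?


Number of potential triangles: C(100, 3) = 161700.
Each occurs with probability p³ ≈ (0.001)³ ≈ 1.000000e-09.
By linearity: E[X] = C(100, 3)·p³ ≈ 161700 · 1.000000e-09 ≈ 0.0002.
Since α = 3/2 > 1, p = c/n^{3/2} = o(1/n) is below the triangle threshold p ~ 1/n. Asymptotically E[X] ~ (c³/6)·n^{3(1−α)} = (1³/6)·n^{-1.5} → 0, so by Markov's inequality G has no triangles w.h.p.

E[X] ≈ 0.0002; in regime p = Θ(1/n^{3/2}) E[X] tends to 0 (below the triangle threshold p ~ 1/n).


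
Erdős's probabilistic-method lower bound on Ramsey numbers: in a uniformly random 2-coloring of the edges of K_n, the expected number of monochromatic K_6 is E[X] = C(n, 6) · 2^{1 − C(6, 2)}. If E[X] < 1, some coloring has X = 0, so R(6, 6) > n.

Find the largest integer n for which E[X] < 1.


We need C(n, 6) · 2^{1 − 15} < 1, i.e. C(n, 6) < 2^{15 − 1} = 16384.
Check values of n near the boundary:
  n = 12: C(12, 6) = 924; 924 < 16384? YES
  n = 13: C(13, 6) = 1716; 1716 < 16384? YES
  n = 14: C(14, 6) = 3003; 3003 < 16384? YES
  n = 15: C(15, 6) = 5005; 5005 < 16384? YES
  n = 16: C(16, 6) = 8008; 8008 < 16384? YES
  n = 17: C(17, 6) = 12376; 12376 < 16384? YES
  n = 18: C(18, 6) = 18564; 18564 < 16384? NO
  n = 19: C(19, 6) = 27132; 27132 < 16384? NO
  n = 20: C(20, 6) = 38760; 38760 < 16384? NO
The largest n with C(n, 6) < 16384 is n = 17 (where E[X] = 1547/2048 ≈ 0.75537). Hence R(6, 6) > 17, i.e. R(6, 6) ≥ 18.

Largest n = 17; hence R(6, 6) > 17.


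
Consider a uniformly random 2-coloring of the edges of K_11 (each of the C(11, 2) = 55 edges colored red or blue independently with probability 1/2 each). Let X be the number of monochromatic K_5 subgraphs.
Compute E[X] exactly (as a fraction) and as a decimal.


Let X = Σ_S X_S over the C(11, 5) = 462 subsets S of size 5, where X_S = 1 if the K_5 on S is monochromatic.
For a fixed S, the K_5 on S has C(5, 2) = 10 edges. P[all 10 edges red] = (1/2)^10, and likewise for blue, so P[monochromatic] = 2·(1/2)^10 = 2^{1 − 10} = 1/512.
By linearity: E[X] = C(11, 5) · 2^{1 − 10} = 462 · 1/512 = 231/256.
Numerically: E[X] ≈ 0.902344.

E[X] = C(11,5)·2^(1−C(5,2)) = 231/256 ≈ 0.902344.


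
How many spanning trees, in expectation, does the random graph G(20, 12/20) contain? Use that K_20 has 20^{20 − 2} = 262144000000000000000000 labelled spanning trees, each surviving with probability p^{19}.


K_20 has 20^{20 − 2} = 262144000000000000000000 labelled spanning trees.
For each such spanning tree H, let X_H = 1 if all 19 edges of H are present in G. Then P[X_H = 1] = p^{19} = (3/5)^{19} = 1162261467/19073486328125.
Summing the indicators: E[X] = Σ_H E[X_H] = 262144000000000000000000 · p^{19} = 262144000000000000000000 · 1162261467/19073486328125 = 79869999842655731712/5.
Numerically: E[X] ≈ 1.5974e+19.

E[X] = 262144000000000000000000 · (3/5)^{19} = 79869999842655731712/5 ≈ 1.5974e+19.


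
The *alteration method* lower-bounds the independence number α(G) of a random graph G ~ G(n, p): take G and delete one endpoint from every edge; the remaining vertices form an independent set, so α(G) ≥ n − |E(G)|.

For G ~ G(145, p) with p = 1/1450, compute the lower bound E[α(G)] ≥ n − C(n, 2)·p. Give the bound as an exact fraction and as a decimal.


E[|E(G)|] = C(145, 2)·p = 10440 · (1/1450) = 36/5.
E[α(G)] ≥ n − E[|E(G)|] = 145 − 36/5 = 689/5.
Numerically: ≈ 137.8000.
(This is only a lower bound; the true E[α(G)] may be larger.)

E[α(G)] ≥ 689/5 ≈ 137.8000.


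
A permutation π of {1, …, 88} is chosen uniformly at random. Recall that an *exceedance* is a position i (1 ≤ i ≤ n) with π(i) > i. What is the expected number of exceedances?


Write X = Σ_{i=1}^{88} X_i, where X_i = 1_{π(i) > i}.
For each fixed i, π(i) is uniform over {1, …, 88} (marginal of a uniform permutation), so P[π(i) > i] = (n − i)/n. Summing: Σ_{i=1}^{88} (n − i)/n = (0 + 1 + … + 87)/88 = 88(88 − 1)/(2·88) = (88 − 1)/2.
Hence E[X] = Σ_{i=1}^{88} (88 − i)/88 = 87/2 ≈ 43.500000.

E[X] = 87/2 = 43.500000.


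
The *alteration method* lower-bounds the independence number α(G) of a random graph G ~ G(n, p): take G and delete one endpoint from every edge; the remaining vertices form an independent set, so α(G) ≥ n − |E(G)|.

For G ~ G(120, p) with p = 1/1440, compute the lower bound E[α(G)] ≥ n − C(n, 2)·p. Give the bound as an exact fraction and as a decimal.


E[|E(G)|] = C(120, 2)·p = 7140 · (1/1440) = 119/24.
E[α(G)] ≥ n − E[|E(G)|] = 120 − 119/24 = 2761/24.
Numerically: ≈ 115.04167.
(This is only a lower bound; the true E[α(G)] may be larger.)

E[α(G)] ≥ 2761/24 ≈ 115.04167.


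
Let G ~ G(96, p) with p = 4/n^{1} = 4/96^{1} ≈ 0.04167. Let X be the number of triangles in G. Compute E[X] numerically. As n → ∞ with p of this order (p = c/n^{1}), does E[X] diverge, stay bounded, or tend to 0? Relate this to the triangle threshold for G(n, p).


Number of potential triangles: C(96, 3) = 142880.
Each occurs with probability p³ ≈ (0.04167)³ ≈ 7.233796e-05.
By linearity: E[X] = C(96, 3)·p³ ≈ 142880 · 7.233796e-05 ≈ 10.3356.
Here α = 1, so p = 4/n is exactly at the triangle threshold p ~ 1/n. Asymptotically E[X] → c³/6 = 4³/6 = 32/3 ≈ 10.6667, a bounded constant. In this regime the triangle count is asymptotically Poisson(c³/6).

E[X] ≈ 10.3356; in regime p = Θ(1/n^{1}) E[X] stays bounded (at the triangle threshold p ~ 1/n).


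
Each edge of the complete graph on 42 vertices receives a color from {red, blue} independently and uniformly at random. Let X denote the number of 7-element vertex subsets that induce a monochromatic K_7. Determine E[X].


Let X = Σ_S X_S over the C(42, 7) = 26978328 subsets S of size 7, where X_S = 1 if the K_7 on S is monochromatic.
For a fixed S, the K_7 on S has C(7, 2) = 21 edges. P[all 21 edges red] = (1/2)^21, and likewise for blue, so P[monochromatic] = 2·(1/2)^21 = 2^{1 − 21} = 1/1048576.
By linearity: E[X] = C(42, 7) · 2^{1 − 21} = 26978328 · 1/1048576 = 3372291/131072.
Numerically: E[X] ≈ 25.7285.

E[X] = C(42,7)·2^(1−C(7,2)) = 3372291/131072 ≈ 25.7285.


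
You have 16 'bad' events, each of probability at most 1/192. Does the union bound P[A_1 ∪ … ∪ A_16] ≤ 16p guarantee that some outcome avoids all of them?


Union bound: P[∪_{i=1}^{16} A_i] ≤ Σ_i P[A_i] ≤ 16·p = 16·(1/192) = 1/12.
Numerically: 1/12 ≈ 0.0833333.
Is 1/12 < 1? YES.
Since P[∪ A_i] ≤ 1/12 < 1, the complement has P[∩ A_i^c] ≥ 1 − 1/12 = 11/12 > 0, so some outcome avoids every A_i.

16·p = 1/12 ≈ 0.0833333; existence CERTIFIED by the union bound.


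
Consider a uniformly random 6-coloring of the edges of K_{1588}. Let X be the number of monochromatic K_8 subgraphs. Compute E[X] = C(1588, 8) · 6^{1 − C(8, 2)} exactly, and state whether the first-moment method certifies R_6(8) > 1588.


E[X] = C(1588, 8) · 6^{1 − 28} = 985402800396653769702 · 6^{−27} = 985402800396653769702/1023490369077469249536.
As a reduced fraction: E[X] = 54744600022036320539/56860576059859402752 ≈ 0.9628.
Is E[X] < 1? YES.
Since E[X] < 1, there exists a 6-coloring of K_{1588} with no monochromatic K_8; hence R_6(8) > 1588.

E[X] = 54744600022036320539/56860576059859402752 ≈ 0.9628; E[X] < 1, so R_6(8) > 1588.


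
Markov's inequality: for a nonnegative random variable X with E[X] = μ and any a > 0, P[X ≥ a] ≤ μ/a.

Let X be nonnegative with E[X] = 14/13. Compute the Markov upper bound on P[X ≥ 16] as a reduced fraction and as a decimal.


μ = E[X] = 14/13, a = 16.
Markov: P[X ≥ 16] ≤ μ/a = (14/13)/16 = 7/104.
Numerically: ≈ 0.0673.
(Since a = 16 > μ = 1.0769, the bound 7/104 is < 1 and informative.)

P[X ≥ 16] ≤ 7/104 ≈ 0.0673.


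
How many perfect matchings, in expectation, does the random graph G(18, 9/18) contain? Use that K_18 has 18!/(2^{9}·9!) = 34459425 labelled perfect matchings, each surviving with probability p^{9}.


K_18 has 18!/(2^{9}·9!) = 34459425 labelled perfect matchings.
For each such perfect matching H, let X_H = 1 if all 9 edges of H are present in G. Then P[X_H = 1] = p^{9} = (1/2)^{9} = 1/512.
Summing the indicators: E[X] = Σ_H E[X_H] = 34459425 · p^{9} = 34459425 · 1/512 = 34459425/512.
Numerically: E[X] ≈ 67303.6.

E[X] = 34459425 · (1/2)^{9} = 34459425/512 ≈ 67303.6.


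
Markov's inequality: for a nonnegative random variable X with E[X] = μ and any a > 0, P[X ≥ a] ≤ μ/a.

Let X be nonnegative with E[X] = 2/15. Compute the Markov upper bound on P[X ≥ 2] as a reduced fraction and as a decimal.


μ = E[X] = 2/15, a = 2.
Markov: P[X ≥ 2] ≤ μ/a = (2/15)/2 = 1/15.
Numerically: ≈ 0.066667.
(Since a = 2 > μ = 0.133333, the bound 1/15 is < 1 and informative.)

P[X ≥ 2] ≤ 1/15 ≈ 0.066667.


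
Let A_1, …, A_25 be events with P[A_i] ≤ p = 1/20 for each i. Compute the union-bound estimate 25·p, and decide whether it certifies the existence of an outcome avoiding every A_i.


Union bound: P[∪_{i=1}^{25} A_i] ≤ Σ_i P[A_i] ≤ 25·p = 25·(1/20) = 5/4.
Numerically: 5/4 ≈ 1.2500000.
Is 5/4 < 1? NO.
Since the bound 5/4 is ≥ 1, the union bound is uninformative here; it does NOT by itself certify existence.

25·p = 5/4 ≈ 1.2500000; existence NOT certified by the union bound.


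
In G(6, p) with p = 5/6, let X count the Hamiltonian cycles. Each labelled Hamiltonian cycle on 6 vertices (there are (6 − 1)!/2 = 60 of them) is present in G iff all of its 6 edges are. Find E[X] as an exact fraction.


K_6 has (6 − 1)!/2 = 60 labelled Hamiltonian cycles.
For each such Hamiltonian cycle H, let X_H = 1 if all 6 edges of H are present in G. Then P[X_H = 1] = p^{6} = (5/6)^{6} = 15625/46656.
Summing the indicators: E[X] = Σ_H E[X_H] = 60 · p^{6} = 60 · 15625/46656 = 78125/3888.
Numerically: E[X] ≈ 20.1.

E[X] = 60 · (5/6)^{6} = 78125/3888 ≈ 20.1.


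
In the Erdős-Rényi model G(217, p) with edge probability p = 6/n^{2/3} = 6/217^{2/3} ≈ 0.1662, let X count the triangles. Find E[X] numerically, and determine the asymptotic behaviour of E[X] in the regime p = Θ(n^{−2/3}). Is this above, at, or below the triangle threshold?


Number of potential triangles: C(217, 3) = 1679580.
Each occurs with probability p³ ≈ (0.1662)³ ≈ 4.587059e-03.
By linearity: E[X] = C(217, 3)·p³ ≈ 1679580 · 4.587059e-03 ≈ 7704.3318.
Since α = 2/3 < 1, p = c/n^{2/3} ≫ 1/n is above the triangle threshold p ~ 1/n. Asymptotically E[X] ~ (c³/6)·n^{3(1−α)} = (6³/6)·n^{1} → ∞; triangles are abundant w.h.p.

E[X] ≈ 7704.3318; in regime p = Θ(1/n^{2/3}) E[X] diverges (above the triangle threshold p ~ 1/n).


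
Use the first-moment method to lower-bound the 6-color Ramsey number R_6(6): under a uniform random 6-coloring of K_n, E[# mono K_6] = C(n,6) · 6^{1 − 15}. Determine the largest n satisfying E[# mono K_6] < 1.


We need C(n, 6) · 6^{1 − 15} < 1, i.e. C(n, 6) < 6^{15 − 1} = 78364164096.
Check values of n near the boundary:
  n = 196: C(196, 6) = 72887293024; 72887293024 < 78364164096? YES
  n = 197: C(197, 6) = 75176946208; 75176946208 < 78364164096? YES
  n = 198: C(198, 6) = 77526225777; 77526225777 < 78364164096? YES
  n = 199: C(199, 6) = 79936367511; 79936367511 < 78364164096? NO
The largest n with C(n, 6) < 78364164096 is n = 198 (where E[X] = 25842075259/26121388032 ≈ 0.989307). Hence R_6(6) > 198, i.e. R_6(6) ≥ 199.

Largest n = 198; hence R_6(6) > 198.


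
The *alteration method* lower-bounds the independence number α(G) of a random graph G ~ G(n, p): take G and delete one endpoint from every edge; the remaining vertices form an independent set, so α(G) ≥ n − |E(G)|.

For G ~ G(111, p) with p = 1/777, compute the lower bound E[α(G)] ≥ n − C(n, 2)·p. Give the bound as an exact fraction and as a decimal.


E[|E(G)|] = C(111, 2)·p = 6105 · (1/777) = 55/7.
E[α(G)] ≥ n − E[|E(G)|] = 111 − 55/7 = 722/7.
Numerically: ≈ 103.143.
(This is only a lower bound; the true E[α(G)] may be larger.)

E[α(G)] ≥ 722/7 ≈ 103.143.


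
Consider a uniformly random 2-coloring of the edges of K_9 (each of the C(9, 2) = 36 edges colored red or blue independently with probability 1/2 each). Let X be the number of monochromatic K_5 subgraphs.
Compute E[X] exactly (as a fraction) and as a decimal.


Let X = Σ_S X_S over the C(9, 5) = 126 subsets S of size 5, where X_S = 1 if the K_5 on S is monochromatic.
For a fixed S, the K_5 on S has C(5, 2) = 10 edges. P[all 10 edges red] = (1/2)^10, and likewise for blue, so P[monochromatic] = 2·(1/2)^10 = 2^{1 − 10} = 1/512.
Summing: E[X] = C(9, 5) · 2^{1 − 10} = 126 · 1/512 = 63/256.
Numerically: E[X] ≈ 0.246.

E[X] = C(9,5)·2^(1−C(5,2)) = 63/256 ≈ 0.246.


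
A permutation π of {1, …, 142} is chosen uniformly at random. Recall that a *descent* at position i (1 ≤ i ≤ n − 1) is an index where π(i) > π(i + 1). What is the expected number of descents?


Write X = Σ X_I over i = 1, …, 141, with X_I the indicator of one descent.
There are 141 indicators.
For each fixed i, the pair (π(i), π(i+1)) is a uniformly random ordered pair of distinct values from {1, …, 142}; by symmetry P[π(i) > π(i+1)] = 1/2.
By linearity: E[X] = 141 · (1/2) = (142 − 1) · (1/2) = 141/2 ≈ 70.5000.

E[X] = 141/2 = 70.5000.


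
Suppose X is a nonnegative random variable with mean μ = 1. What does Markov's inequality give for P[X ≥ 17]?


μ = E[X] = 1, a = 17.
Markov: P[X ≥ 17] ≤ μ/a = (1)/17 = 1/17.
Numerically: ≈ 0.05882.
(Since a = 17 > μ = 1.00000, the bound 1/17 is < 1 and informative.)

P[X ≥ 17] ≤ 1/17 ≈ 0.05882.


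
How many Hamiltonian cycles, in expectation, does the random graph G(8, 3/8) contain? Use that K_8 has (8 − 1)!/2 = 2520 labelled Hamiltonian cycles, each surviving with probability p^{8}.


K_8 has (8 − 1)!/2 = 2520 labelled Hamiltonian cycles.
For each such Hamiltonian cycle H, let X_H = 1 if all 8 edges of H are present in G. Then P[X_H = 1] = p^{8} = (3/8)^{8} = 6561/16777216.
Summing the indicators: E[X] = Σ_H E[X_H] = 2520 · p^{8} = 2520 · 6561/16777216 = 2066715/2097152.
Numerically: E[X] ≈ 0.98549.

E[X] = 2520 · (3/8)^{8} = 2066715/2097152 ≈ 0.98549.


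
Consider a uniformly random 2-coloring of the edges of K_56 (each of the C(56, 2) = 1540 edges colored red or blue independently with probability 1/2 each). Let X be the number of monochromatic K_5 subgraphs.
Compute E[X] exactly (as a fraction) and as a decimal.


Let X = Σ_S X_S over the C(56, 5) = 3819816 subsets S of size 5, where X_S = 1 if the K_5 on S is monochromatic.
For a fixed S, the K_5 on S has C(5, 2) = 10 edges. P[all 10 edges red] = (1/2)^10, and likewise for blue, so P[monochromatic] = 2·(1/2)^10 = 2^{1 − 10} = 1/512.
By linearity: E[X] = C(56, 5) · 2^{1 − 10} = 3819816 · 1/512 = 477477/64.
Numerically: E[X] ≈ 7460.578125.

E[X] = C(56,5)·2^(1−C(5,2)) = 477477/64 ≈ 7460.578125.


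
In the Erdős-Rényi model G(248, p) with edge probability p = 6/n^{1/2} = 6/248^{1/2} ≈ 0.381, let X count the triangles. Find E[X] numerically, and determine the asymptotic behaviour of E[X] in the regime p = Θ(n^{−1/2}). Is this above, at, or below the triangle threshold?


Number of potential triangles: C(248, 3) = 2511496.
Each occurs with probability p³ ≈ (0.381)³ ≈ 5.530651e-02.
By linearity: E[X] = C(248, 3)·p³ ≈ 2511496 · 5.530651e-02 ≈ 138902.0709.
Since α = 1/2 < 1, p = c/n^{1/2} ≫ 1/n is above the triangle threshold p ~ 1/n. Asymptotically E[X] ~ (c³/6)·n^{3(1−α)} = (6³/6)·n^{1.5} → ∞; triangles are abundant w.h.p.

E[X] ≈ 138902.0709; in regime p = Θ(1/n^{1/2}) E[X] diverges (above the triangle threshold p ~ 1/n).


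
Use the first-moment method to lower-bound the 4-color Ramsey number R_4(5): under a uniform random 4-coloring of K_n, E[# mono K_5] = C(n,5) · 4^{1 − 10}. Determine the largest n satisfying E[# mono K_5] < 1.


We need C(n, 5) · 4^{1 − 10} < 1, i.e. C(n, 5) < 4^{10 − 1} = 262144.
Check values of n near the boundary:
  n = 29: C(29, 5) = 118755; 118755 < 262144? YES
  n = 30: C(30, 5) = 142506; 142506 < 262144? YES
  n = 31: C(31, 5) = 169911; 169911 < 262144? YES
  n = 32: C(32, 5) = 201376; 201376 < 262144? YES
  n = 33: C(33, 5) = 237336; 237336 < 262144? YES
  n = 34: C(34, 5) = 278256; 278256 < 262144? NO
  n = 35: C(35, 5) = 324632; 324632 < 262144? NO
The largest n with C(n, 5) < 262144 is n = 33 (where E[X] = 29667/32768 ≈ 0.905365). Hence R_4(5) > 33, i.e. R_4(5) ≥ 34.

Largest n = 33; hence R_4(5) > 33.


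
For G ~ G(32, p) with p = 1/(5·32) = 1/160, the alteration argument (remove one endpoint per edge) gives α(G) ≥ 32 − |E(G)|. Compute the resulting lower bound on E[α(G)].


E[|E(G)|] = C(32, 2)·p = 496 · (1/160) = 31/10.
E[α(G)] ≥ n − E[|E(G)|] = 32 − 31/10 = 289/10.
Numerically: ≈ 28.900.
(This is only a lower bound; the true E[α(G)] may be larger.)

E[α(G)] ≥ 289/10 ≈ 28.900.


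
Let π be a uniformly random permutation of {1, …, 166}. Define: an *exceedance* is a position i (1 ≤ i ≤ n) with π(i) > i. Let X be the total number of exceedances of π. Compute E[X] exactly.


Write X = Σ_{i=1}^{166} X_i, where X_i = 1_{π(i) > i}.
For each fixed i, π(i) is uniform over {1, …, 166} (marginal of a uniform permutation), so P[π(i) > i] = (n − i)/n. Summing: Σ_{i=1}^{166} (n − i)/n = (0 + 1 + … + 165)/166 = 166(166 − 1)/(2·166) = (166 − 1)/2.
Hence E[X] = Σ_{i=1}^{166} (166 − i)/166 = 165/2 ≈ 82.50000.

E[X] = 165/2 = 82.50000.


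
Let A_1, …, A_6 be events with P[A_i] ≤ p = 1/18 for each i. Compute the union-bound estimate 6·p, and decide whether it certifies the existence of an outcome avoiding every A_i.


Union bound: P[∪_{i=1}^{6} A_i] ≤ Σ_i P[A_i] ≤ 6·p = 6·(1/18) = 1/3.
Numerically: 1/3 ≈ 0.333.
Is 1/3 < 1? YES.
Since P[∪ A_i] ≤ 1/3 < 1, the complement has P[∩ A_i^c] ≥ 1 − 1/3 = 2/3 > 0, so some outcome avoids every A_i.

6·p = 1/3 ≈ 0.333; existence CERTIFIED by the union bound.


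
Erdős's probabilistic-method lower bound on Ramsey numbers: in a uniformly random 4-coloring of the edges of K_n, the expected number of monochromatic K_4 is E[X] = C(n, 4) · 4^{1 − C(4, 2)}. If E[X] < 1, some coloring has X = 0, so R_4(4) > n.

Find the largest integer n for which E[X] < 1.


We need C(n, 4) · 4^{1 − 6} < 1, i.e. C(n, 4) < 4^{6 − 1} = 1024.
Check values of n near the boundary:
  n = 10: C(10, 4) = 210; 210 < 1024? YES
  n = 11: C(11, 4) = 330; 330 < 1024? YES
  n = 12: C(12, 4) = 495; 495 < 1024? YES
  n = 13: C(13, 4) = 715; 715 < 1024? YES
  n = 14: C(14, 4) = 1001; 1001 < 1024? YES
  n = 15: C(15, 4) = 1365; 1365 < 1024? NO
  n = 16: C(16, 4) = 1820; 1820 < 1024? NO
  n = 17: C(17, 4) = 2380; 2380 < 1024? NO
The largest n with C(n, 4) < 1024 is n = 14 (where E[X] = 1001/1024 ≈ 0.9775391). Hence R_4(4) > 14, i.e. R_4(4) ≥ 15.

Largest n = 14; hence R_4(4) > 14.


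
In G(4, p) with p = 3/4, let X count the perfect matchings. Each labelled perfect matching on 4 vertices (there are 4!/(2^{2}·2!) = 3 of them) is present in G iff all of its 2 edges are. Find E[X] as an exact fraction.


K_4 has 4!/(2^{2}·2!) = 3 labelled perfect matchings.
For each such perfect matching H, let X_H = 1 if all 2 edges of H are present in G. Then P[X_H = 1] = p^{2} = (3/4)^{2} = 9/16.
By linearity of expectation: E[X] = Σ_H E[X_H] = 3 · p^{2} = 3 · 9/16 = 27/16.
Numerically: E[X] ≈ 1.688.

E[X] = 3 · (3/4)^{2} = 27/16 ≈ 1.688.


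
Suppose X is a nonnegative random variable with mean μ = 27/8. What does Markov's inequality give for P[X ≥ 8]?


μ = E[X] = 27/8, a = 8.
Markov: P[X ≥ 8] ≤ μ/a = (27/8)/8 = 27/64.
Numerically: ≈ 0.42188.
(Since a = 8 > μ = 3.37500, the bound 27/64 is < 1 and informative.)

P[X ≥ 8] ≤ 27/64 ≈ 0.42188.


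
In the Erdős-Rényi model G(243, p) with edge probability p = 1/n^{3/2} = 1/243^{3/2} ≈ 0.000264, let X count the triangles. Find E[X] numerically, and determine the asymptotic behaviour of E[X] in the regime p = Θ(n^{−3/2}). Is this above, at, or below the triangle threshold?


Number of potential triangles: C(243, 3) = 2362041.
Each occurs with probability p³ ≈ (0.000264)³ ≈ 1.839805e-11.
By linearity: E[X] = C(243, 3)·p³ ≈ 2362041 · 1.839805e-11 ≈ 0.0000.
Since α = 3/2 > 1, p = c/n^{3/2} = o(1/n) is below the triangle threshold p ~ 1/n. Asymptotically E[X] ~ (c³/6)·n^{3(1−α)} = (1³/6)·n^{-1.5} → 0, so by Markov's inequality G has no triangles w.h.p.

E[X] ≈ 0.0000; in regime p = Θ(1/n^{3/2}) E[X] tends to 0 (below the triangle threshold p ~ 1/n).


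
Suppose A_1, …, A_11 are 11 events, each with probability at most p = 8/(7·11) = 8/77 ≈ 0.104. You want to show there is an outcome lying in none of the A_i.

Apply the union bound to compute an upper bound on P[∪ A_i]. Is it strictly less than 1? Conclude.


Union bound: P[∪_{i=1}^{11} A_i] ≤ Σ_i P[A_i] ≤ 11·p = 11·(8/77) = 8/7.
Numerically: 8/7 ≈ 1.143.
Is 8/7 < 1? NO.
Since the bound 8/7 is ≥ 1, the union bound is uninformative here; it does NOT by itself certify existence.

11·p = 8/7 ≈ 1.143; existence NOT certified by the union bound.


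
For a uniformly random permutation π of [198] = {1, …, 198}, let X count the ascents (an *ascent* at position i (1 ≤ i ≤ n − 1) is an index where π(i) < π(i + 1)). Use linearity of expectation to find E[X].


Write X = Σ X_I over i = 1, …, 197, with X_I the indicator of one ascent.
There are 197 indicators.
For each fixed i, the pair (π(i), π(i+1)) is a uniformly random ordered pair of distinct values from {1, …, 198}; by symmetry P[π(i) < π(i+1)] = 1/2.
By linearity: E[X] = 197 · (1/2) = (198 − 1) · (1/2) = 197/2 ≈ 98.500000.

E[X] = 197/2 = 98.500000.


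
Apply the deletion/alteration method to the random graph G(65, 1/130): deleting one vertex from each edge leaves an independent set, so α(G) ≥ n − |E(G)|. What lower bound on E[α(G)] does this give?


E[|E(G)|] = C(65, 2)·p = 2080 · (1/130) = 16.
E[α(G)] ≥ n − E[|E(G)|] = 65 − 16 = 49.
Numerically: ≈ 49.0000.
(This is only a lower bound; the true E[α(G)] may be larger.)

E[α(G)] ≥ 49 ≈ 49.0000.


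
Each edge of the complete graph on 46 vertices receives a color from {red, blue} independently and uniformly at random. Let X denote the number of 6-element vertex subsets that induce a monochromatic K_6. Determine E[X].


Let X = Σ_S X_S over the C(46, 6) = 9366819 subsets S of size 6, where X_S = 1 if the K_6 on S is monochromatic.
For a fixed S, the K_6 on S has C(6, 2) = 15 edges. P[all 15 edges red] = (1/2)^15, and likewise for blue, so P[monochromatic] = 2·(1/2)^15 = 2^{1 − 15} = 1/16384.
By linearity: E[X] = C(46, 6) · 2^{1 − 15} = 9366819 · 1/16384 = 9366819/16384.
Numerically: E[X] ≈ 571.70526.

E[X] = C(46,6)·2^(1−C(6,2)) = 9366819/16384 ≈ 571.70526.


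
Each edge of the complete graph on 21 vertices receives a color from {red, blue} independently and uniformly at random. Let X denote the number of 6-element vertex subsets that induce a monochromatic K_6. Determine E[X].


Let X = Σ_S X_S over the C(21, 6) = 54264 subsets S of size 6, where X_S = 1 if the K_6 on S is monochromatic.
For a fixed S, the K_6 on S has C(6, 2) = 15 edges. P[all 15 edges red] = (1/2)^15, and likewise for blue, so P[monochromatic] = 2·(1/2)^15 = 2^{1 − 15} = 1/16384.
By linearity of expectation: E[X] = C(21, 6) · 2^{1 − 15} = 54264 · 1/16384 = 6783/2048.
Numerically: E[X] ≈ 3.312012.

E[X] = C(21,6)·2^(1−C(6,2)) = 6783/2048 ≈ 3.312012.


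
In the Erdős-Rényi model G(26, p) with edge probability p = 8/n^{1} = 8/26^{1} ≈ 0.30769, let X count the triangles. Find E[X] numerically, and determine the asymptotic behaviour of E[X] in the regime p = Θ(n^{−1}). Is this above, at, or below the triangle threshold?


Number of potential triangles: C(26, 3) = 2600.
Each occurs with probability p³ ≈ (0.30769)³ ≈ 2.9130633e-02.
By linearity: E[X] = C(26, 3)·p³ ≈ 2600 · 2.9130633e-02 ≈ 75.73964.
Here α = 1, so p = 8/n is exactly at the triangle threshold p ~ 1/n. Asymptotically E[X] → c³/6 = 8³/6 = 256/3 ≈ 85.33333, a bounded constant. In this regime the triangle count is asymptotically Poisson(c³/6).

E[X] ≈ 75.73964; in regime p = Θ(1/n^{1}) E[X] stays bounded (at the triangle threshold p ~ 1/n).


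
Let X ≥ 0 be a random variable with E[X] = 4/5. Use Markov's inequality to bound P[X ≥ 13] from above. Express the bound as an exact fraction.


μ = E[X] = 4/5, a = 13.
Markov: P[X ≥ 13] ≤ μ/a = (4/5)/13 = 4/65.
Numerically: ≈ 0.061538.
(Since a = 13 > μ = 0.800000, the bound 4/65 is < 1 and informative.)

P[X ≥ 13] ≤ 4/65 ≈ 0.061538.


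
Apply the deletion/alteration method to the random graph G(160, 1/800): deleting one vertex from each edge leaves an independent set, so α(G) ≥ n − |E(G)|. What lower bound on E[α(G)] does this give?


E[|E(G)|] = C(160, 2)·p = 12720 · (1/800) = 159/10.
E[α(G)] ≥ n − E[|E(G)|] = 160 − 159/10 = 1441/10.
Numerically: ≈ 144.100000.
(This is only a lower bound; the true E[α(G)] may be larger.)

E[α(G)] ≥ 1441/10 ≈ 144.100000.


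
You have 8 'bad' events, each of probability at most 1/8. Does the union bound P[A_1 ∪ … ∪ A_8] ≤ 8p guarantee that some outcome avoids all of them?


Union bound: P[∪_{i=1}^{8} A_i] ≤ Σ_i P[A_i] ≤ 8·p = 8·(1/8) = 1.
Numerically: 1 ≈ 1.00000.
Is 1 < 1? NO.
Since the bound 1 is ≥ 1, the union bound is uninformative here; it does NOT by itself certify existence.

8·p = 1 ≈ 1.00000; existence NOT certified by the union bound.


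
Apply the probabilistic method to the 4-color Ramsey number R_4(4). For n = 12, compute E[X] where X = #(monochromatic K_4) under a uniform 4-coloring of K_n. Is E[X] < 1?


E[X] = C(12, 4) · 4^{1 − 6} = 495 · 4^{−5} = 495/1024.
As a reduced fraction: E[X] = 495/1024 ≈ 0.4833984.
Is E[X] < 1? YES.
Since E[X] < 1, there exists a 4-coloring of K_{12} with no monochromatic K_4; hence R_4(4) > 12.

E[X] = 495/1024 ≈ 0.4833984; E[X] < 1, so R_4(4) > 12.


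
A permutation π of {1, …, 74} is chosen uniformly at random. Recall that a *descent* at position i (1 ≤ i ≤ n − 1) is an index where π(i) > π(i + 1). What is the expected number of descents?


Write X = Σ X_I over i = 1, …, 73, with X_I the indicator of one descent.
There are 73 indicators.
For each fixed i, the pair (π(i), π(i+1)) is a uniformly random ordered pair of distinct values from {1, …, 74}; by symmetry P[π(i) > π(i+1)] = 1/2.
By linearity: E[X] = 73 · (1/2) = (74 − 1) · (1/2) = 73/2 ≈ 36.5000.

E[X] = 73/2 = 36.5000.


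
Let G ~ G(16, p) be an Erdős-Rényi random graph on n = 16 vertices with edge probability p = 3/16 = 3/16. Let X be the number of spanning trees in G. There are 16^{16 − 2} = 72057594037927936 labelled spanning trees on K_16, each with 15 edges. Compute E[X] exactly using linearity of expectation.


K_16 has 16^{16 − 2} = 72057594037927936 labelled spanning trees.
For each such spanning tree H, let X_H = 1 if all 15 edges of H are present in G. Then P[X_H = 1] = p^{15} = (3/16)^{15} = 14348907/1152921504606846976.
By linearity of expectation: E[X] = Σ_H E[X_H] = 72057594037927936 · p^{15} = 72057594037927936 · 14348907/1152921504606846976 = 14348907/16.
Numerically: E[X] ≈ 8.97e+05.

E[X] = 72057594037927936 · (3/16)^{15} = 14348907/16 ≈ 8.97e+05.


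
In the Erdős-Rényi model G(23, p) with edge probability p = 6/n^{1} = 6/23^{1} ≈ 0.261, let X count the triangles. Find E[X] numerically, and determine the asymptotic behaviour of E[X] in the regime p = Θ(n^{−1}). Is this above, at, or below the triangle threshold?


Number of potential triangles: C(23, 3) = 1771.
Each occurs with probability p³ ≈ (0.261)³ ≈ 1.77529e-02.
By linearity: E[X] = C(23, 3)·p³ ≈ 1771 · 1.77529e-02 ≈ 31.440.
Here α = 1, so p = 6/n is exactly at the triangle threshold p ~ 1/n. Asymptotically E[X] → c³/6 = 6³/6 = 36 ≈ 36.000, a bounded constant. In this regime the triangle count is asymptotically Poisson(c³/6).

E[X] ≈ 31.440; in regime p = Θ(1/n^{1}) E[X] stays bounded (at the triangle threshold p ~ 1/n).


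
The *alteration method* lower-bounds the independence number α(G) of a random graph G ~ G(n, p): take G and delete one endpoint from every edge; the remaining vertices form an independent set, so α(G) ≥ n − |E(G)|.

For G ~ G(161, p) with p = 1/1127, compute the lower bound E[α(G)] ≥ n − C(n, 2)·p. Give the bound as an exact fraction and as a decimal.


E[|E(G)|] = C(161, 2)·p = 12880 · (1/1127) = 80/7.
E[α(G)] ≥ n − E[|E(G)|] = 161 − 80/7 = 1047/7.
Numerically: ≈ 149.571.
(This is only a lower bound; the true E[α(G)] may be larger.)

E[α(G)] ≥ 1047/7 ≈ 149.571.


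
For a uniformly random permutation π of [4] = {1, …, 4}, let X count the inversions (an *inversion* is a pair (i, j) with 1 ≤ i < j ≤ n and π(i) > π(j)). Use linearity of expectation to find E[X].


Write X = Σ X_I over the C(4, 2) = 6 pairs i < j, with X_I the indicator of one inversion.
There are 6 indicators.
For each fixed pair i < j, the values π(i) and π(j) are two distinct elements of {1, …, 4} in uniformly random order; by symmetry P[π(i) > π(j)] = 1/2.
By linearity: E[X] = 6 · (1/2) = C(4, 2) · (1/2) = 6/2 = 3 ≈ 3.0000.

E[X] = 3 = 3.0000.


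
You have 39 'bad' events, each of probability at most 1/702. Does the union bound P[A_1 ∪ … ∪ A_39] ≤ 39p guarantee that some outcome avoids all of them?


Union bound: P[∪_{i=1}^{39} A_i] ≤ Σ_i P[A_i] ≤ 39·p = 39·(1/702) = 1/18.
Numerically: 1/18 ≈ 0.056.
Is 1/18 < 1? YES.
Since P[∪ A_i] ≤ 1/18 < 1, the complement has P[∩ A_i^c] ≥ 1 − 1/18 = 17/18 > 0, so some outcome avoids every A_i.

39·p = 1/18 ≈ 0.056; existence CERTIFIED by the union bound.


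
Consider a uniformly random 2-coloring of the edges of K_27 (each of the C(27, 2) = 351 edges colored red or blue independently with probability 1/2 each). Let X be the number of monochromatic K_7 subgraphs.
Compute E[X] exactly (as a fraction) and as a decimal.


Let X = Σ_S X_S over the C(27, 7) = 888030 subsets S of size 7, where X_S = 1 if the K_7 on S is monochromatic.
For a fixed S, the K_7 on S has C(7, 2) = 21 edges. P[all 21 edges red] = (1/2)^21, and likewise for blue, so P[monochromatic] = 2·(1/2)^21 = 2^{1 − 21} = 1/1048576.
By linearity of expectation: E[X] = C(27, 7) · 2^{1 − 21} = 888030 · 1/1048576 = 444015/524288.
Numerically: E[X] ≈ 0.8469.

E[X] = C(27,7)·2^(1−C(7,2)) = 444015/524288 ≈ 0.8469.
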